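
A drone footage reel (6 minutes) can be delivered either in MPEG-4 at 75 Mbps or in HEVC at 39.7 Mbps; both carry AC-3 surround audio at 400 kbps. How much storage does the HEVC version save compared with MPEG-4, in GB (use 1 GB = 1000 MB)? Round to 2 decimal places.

1.59 GB

6 min = 360 s
Audio: 400 kbps = 0.400 Mbps.
MPEG-4: 75.400 Mbps × 360 s = 27144.0 Mb = 3.393 GB.
HEVC: 40.100 Mbps × 360 s = 14436.0 Mb = 1.804 GB.
Saving: 3.393 − 1.804 = 1.589 GB.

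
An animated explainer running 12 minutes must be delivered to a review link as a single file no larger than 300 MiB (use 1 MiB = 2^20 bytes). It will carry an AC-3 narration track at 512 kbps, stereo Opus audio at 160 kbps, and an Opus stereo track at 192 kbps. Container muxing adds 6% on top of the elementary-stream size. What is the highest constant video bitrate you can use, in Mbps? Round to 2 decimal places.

2.43 Mbps

Budget: 300 MiB = 2516.6 Mb.
Stream payload after overhead: 2516.6 / 1.06 = 2374.1 Mb.
12 min = 720 s
Total bitrate budget: 2374.1 Mb / 720 s = 3.297 Mbps.
Audio total: 512 + 160 + 192 = 864 kbps = 0.864 Mbps.
Video: 3.297 − 0.864 = 2.433 Mbps.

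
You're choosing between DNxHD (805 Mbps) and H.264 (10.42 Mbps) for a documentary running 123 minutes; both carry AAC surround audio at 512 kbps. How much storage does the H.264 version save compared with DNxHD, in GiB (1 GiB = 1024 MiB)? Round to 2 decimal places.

123 min = 7380 s
Audio: 512 kbps = 0.512 Mbps.
DNxHD: 805.512 Mbps × 7380 s = 5944678.6 Mb = 692.052 GiB.
H.264: 10.932 Mbps × 7380 s = 80678.2 Mb = 9.392 GiB.
Saving: 692.052 − 9.392 = 682.659 GiB.

682.66 GiB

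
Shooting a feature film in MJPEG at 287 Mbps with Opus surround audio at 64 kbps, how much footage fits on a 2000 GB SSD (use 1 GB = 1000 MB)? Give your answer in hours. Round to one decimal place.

Audio: 64 kbps = 0.064 Mbps.
Total bitrate: 287 + 0.064 = 287.064 Mbps.
Capacity: 2000 GB = 16,000,000 Mb.
Recording time: 16,000,000 / 287.064 = 55,737 s ≈ 15.5 hours.

15.5 hours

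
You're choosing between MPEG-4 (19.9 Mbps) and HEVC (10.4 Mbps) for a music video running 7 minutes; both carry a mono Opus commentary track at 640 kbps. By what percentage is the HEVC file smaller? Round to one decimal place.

7 min = 420 s
Audio: 640 kbps = 0.640 Mbps.
MPEG-4: 20.540 Mbps × 420 s = 8626.8 Mb = 1.078 GB.
HEVC: 11.040 Mbps × 420 s = 4636.8 Mb = 0.580 GB.
Reduction: (1 − 0.580/1.078) × 100 = 46.25%.

46.3%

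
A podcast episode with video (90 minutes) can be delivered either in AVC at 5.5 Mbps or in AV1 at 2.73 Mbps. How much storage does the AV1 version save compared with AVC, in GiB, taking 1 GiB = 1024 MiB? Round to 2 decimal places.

1.74 GiB

90 min = 5400 s
AVC: 5.500 Mbps × 5400 s = 29700.0 Mb = 3.458 GiB.
AV1: 2.730 Mbps × 5400 s = 14742.0 Mb = 1.716 GiB.
Saving: 3.458 − 1.716 = 1.741 GiB.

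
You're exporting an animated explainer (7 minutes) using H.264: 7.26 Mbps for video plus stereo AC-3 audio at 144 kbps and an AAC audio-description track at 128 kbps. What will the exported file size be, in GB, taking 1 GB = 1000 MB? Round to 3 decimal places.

7 min = 420 s
Audio total: 144 + 128 = 272 kbps = 0.272 Mbps.
Total bitrate: 7.26 + 0.272 = 7.532 Mbps.
Stream data: 7.532 Mbps × 420 s = 3163.4 Mb.
3,163 Mb ÷ 8 = 395.4 MB → 0.3954 GB.

0.395 GB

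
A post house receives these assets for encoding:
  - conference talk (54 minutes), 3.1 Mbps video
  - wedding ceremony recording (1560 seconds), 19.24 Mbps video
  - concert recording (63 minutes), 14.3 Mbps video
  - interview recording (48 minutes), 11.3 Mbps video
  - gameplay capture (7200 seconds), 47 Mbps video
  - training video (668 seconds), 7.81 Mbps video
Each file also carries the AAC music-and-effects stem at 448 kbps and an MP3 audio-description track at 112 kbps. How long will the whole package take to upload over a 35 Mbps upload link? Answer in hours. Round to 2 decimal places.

Audio total: 448 + 112 = 560 kbps = 0.560 Mbps.
conference talk: 3.660 Mbps × 3240 s = 11858.4 Mb
wedding ceremony recording: 19.800 Mbps × 1560 s = 30888.0 Mb
concert recording: 14.860 Mbps × 3780 s = 56170.8 Mb
interview recording: 11.860 Mbps × 2880 s = 34156.8 Mb
gameplay capture: 47.560 Mbps × 7200 s = 342432.0 Mb
training video: 8.370 Mbps × 668 s = 5591.2 Mb
Total: 481097.2 Mb = 60137.1 MB.
At 35 Mbps: 481097.2 / 35 = 13746 s ≈ 3.82 hours.

3.82 hours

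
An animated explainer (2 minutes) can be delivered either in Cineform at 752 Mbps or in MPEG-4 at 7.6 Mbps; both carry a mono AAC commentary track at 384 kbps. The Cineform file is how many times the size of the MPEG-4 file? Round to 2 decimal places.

94.24

2 min = 120 s
Audio: 384 kbps = 0.384 Mbps.
Cineform: 752.384 Mbps × 120 s = 90286.1 Mb = 10.511 GiB.
MPEG-4: 7.984 Mbps × 120 s = 958.1 Mb = 0.112 GiB.
Ratio: 10.511 / 0.112 = 94.236.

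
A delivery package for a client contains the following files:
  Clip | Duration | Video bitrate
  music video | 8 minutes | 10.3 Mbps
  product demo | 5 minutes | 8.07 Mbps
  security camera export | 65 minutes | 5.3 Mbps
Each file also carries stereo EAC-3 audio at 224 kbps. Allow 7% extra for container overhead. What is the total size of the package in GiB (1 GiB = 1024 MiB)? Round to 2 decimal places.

Audio: 224 kbps = 0.224 Mbps.
music video: 10.524 Mbps × 480 s × 1.07 = 5405.1 Mb
product demo: 8.294 Mbps × 300 s × 1.07 = 2662.4 Mb
security camera export: 5.524 Mbps × 3900 s × 1.07 = 23051.7 Mb
Total: 31119.2 Mb = 3889.9 MB.
= 3.623 GiB.

3.62 GiB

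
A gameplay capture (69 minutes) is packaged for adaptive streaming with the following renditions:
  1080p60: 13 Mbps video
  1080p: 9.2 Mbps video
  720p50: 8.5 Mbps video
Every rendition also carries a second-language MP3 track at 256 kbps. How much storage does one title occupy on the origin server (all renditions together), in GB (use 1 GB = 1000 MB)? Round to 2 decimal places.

16.28 GB

69 min = 4140 s
Audio: 256 kbps = 0.256 Mbps.
Sum of rendition bitrates: (13+0.256) + (9.2+0.256) + (8.5+0.256) = 31.468 Mbps.
× 4140 s = 130,278 Mb = 16,285 MB = 16.28 GB.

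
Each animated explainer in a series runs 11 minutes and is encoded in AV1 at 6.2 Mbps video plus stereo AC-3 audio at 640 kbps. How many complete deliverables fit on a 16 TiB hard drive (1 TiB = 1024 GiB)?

11 min = 660 s
Audio: 640 kbps = 0.640 Mbps.
Total bitrate: 6.840 Mbps.
Per item: 6.840 Mbps × 660 s = 4,514 Mb = 564.3 MB.
Capacity: 16 TiB = 140,737,488 Mb; 31175.24 items → 31175 complete.

31175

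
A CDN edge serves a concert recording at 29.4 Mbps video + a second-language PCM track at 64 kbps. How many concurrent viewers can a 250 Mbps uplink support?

8

Audio: 64 kbps = 0.064 Mbps.
Per-viewer media rate: 29.464 Mbps.
250 Mbps = 250.0 Mbps; 250.0 / 29.464 = 8.48 → 8 viewers.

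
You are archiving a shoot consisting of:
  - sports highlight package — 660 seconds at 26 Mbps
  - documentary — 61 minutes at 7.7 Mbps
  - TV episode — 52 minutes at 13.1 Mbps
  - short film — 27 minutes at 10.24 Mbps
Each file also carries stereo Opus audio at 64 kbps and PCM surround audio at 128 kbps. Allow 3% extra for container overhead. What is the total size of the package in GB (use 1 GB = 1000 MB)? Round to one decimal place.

Audio total: 64 + 128 = 192 kbps = 0.192 Mbps.
sports highlight package: 26.192 Mbps × 660 s × 1.03 = 17805.3 Mb
documentary: 7.892 Mbps × 3660 s × 1.03 = 29751.3 Mb
TV episode: 13.292 Mbps × 3120 s × 1.03 = 42715.2 Mb
short film: 10.432 Mbps × 1620 s × 1.03 = 17406.8 Mb
Total: 107678.6 Mb = 13459.8 MB.
= 13.46 GB.

13.5 GB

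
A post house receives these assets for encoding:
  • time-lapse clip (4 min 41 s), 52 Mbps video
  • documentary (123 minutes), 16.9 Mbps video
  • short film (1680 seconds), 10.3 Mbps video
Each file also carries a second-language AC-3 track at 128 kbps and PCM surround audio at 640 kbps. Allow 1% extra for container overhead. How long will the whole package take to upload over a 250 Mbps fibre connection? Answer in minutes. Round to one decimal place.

11.0 minutes

Audio total: 128 + 640 = 768 kbps = 0.768 Mbps.
time-lapse clip: 52.768 Mbps × 281 s × 1.01 = 14976.1 Mb
documentary: 17.668 Mbps × 7380 s × 1.01 = 131693.7 Mb
short film: 11.068 Mbps × 1680 s × 1.01 = 18780.2 Mb
Total: 165450.0 Mb = 20681.3 MB.
At 250 Mbps: 165450.0 / 250 = 662 s ≈ 11 minutes.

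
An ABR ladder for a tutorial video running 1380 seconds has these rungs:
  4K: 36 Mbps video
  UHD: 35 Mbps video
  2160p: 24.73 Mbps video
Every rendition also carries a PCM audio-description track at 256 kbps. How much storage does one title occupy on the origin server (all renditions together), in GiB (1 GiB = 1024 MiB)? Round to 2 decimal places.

Audio: 256 kbps = 0.256 Mbps.
Sum of rendition bitrates: (36+0.256) + (35+0.256) + (24.73+0.256) = 96.498 Mbps.
× 1380 s = 133,167 Mb = 16,646 MB = 15.50 GiB.

15.50 GiB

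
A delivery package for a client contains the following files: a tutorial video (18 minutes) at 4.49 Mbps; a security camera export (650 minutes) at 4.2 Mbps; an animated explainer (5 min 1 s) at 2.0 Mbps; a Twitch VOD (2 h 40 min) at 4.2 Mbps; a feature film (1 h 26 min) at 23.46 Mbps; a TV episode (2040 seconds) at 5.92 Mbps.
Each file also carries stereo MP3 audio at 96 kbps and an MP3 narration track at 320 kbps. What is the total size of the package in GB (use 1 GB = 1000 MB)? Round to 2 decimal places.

Audio total: 96 + 320 = 416 kbps = 0.416 Mbps.
tutorial video: 4.906 Mbps × 1080 s = 5298.5 Mb
security camera export: 4.616 Mbps × 39000 s = 180024.0 Mb
animated explainer: 2.416 Mbps × 301 s = 727.2 Mb
Twitch VOD: 4.616 Mbps × 9600 s = 44313.6 Mb
feature film: 23.876 Mbps × 5160 s = 123200.2 Mb
TV episode: 6.336 Mbps × 2040 s = 12925.4 Mb
Total: 366488.9 Mb = 45811.1 MB.
= 45.81 GB.

45.81 GB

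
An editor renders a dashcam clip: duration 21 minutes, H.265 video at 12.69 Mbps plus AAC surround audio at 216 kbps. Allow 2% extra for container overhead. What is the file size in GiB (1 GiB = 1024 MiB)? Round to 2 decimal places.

21 min = 1260 s
Audio: 216 kbps = 0.216 Mbps.
Total bitrate: 12.69 + 0.216 = 12.906 Mbps.
Stream data: 12.906 Mbps × 1260 s = 16261.6 Mb.
With 2% container overhead: ×1.02.
16,587 Mb = 2,073,348,900 bytes ÷ 1,073,741,824 = 1.931 GiB.

1.93 GiB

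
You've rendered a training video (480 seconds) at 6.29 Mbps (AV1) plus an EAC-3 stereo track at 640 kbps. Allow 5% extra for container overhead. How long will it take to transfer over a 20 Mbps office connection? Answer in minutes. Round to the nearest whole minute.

Audio: 640 kbps = 0.640 Mbps.
Total bitrate: 6.930 Mbps.
File: 6.930 Mbps × 480 s = 3326.4 Mb.
With 5% container overhead: ×1.05. → 3492.7 Mb.
At 20 Mbps: 3492.7 / 20 = 174.6 s ≈ 2.91 minutes.

3 minutes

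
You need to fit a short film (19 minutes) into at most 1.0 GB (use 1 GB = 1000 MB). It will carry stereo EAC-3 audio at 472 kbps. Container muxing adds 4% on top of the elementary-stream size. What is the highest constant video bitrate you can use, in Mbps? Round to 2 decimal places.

Budget: 1.0 GB = 8000.0 Mb.
Stream payload after overhead: 8000.0 / 1.04 = 7692.3 Mb.
19 min = 1140 s
Total bitrate budget: 7692.3 Mb / 1140 s = 6.748 Mbps.
Audio: 472 kbps = 0.472 Mbps.
Video: 6.748 − 0.472 = 6.276 Mbps.

6.28 Mbps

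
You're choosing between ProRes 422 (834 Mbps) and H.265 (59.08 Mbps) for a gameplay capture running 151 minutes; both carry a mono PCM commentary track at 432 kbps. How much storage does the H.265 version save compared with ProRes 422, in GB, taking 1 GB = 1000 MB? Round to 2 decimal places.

151 min = 9060 s
Audio: 432 kbps = 0.432 Mbps.
ProRes 422: 834.432 Mbps × 9060 s = 7559953.9 Mb = 944.994 GB.
H.265: 59.512 Mbps × 9060 s = 539178.7 Mb = 67.397 GB.
Saving: 944.994 − 67.397 = 877.597 GB.

877.60 GB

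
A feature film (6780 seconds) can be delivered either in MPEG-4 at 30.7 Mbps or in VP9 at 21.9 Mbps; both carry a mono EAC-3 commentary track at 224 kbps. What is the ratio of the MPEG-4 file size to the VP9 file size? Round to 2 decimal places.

1.40

Audio: 224 kbps = 0.224 Mbps.
MPEG-4: 30.924 Mbps × 6780 s = 209664.7 Mb = 26.208 GB.
VP9: 22.124 Mbps × 6780 s = 150000.7 Mb = 18.750 GB.
Ratio: 26.208 / 18.750 = 1.398.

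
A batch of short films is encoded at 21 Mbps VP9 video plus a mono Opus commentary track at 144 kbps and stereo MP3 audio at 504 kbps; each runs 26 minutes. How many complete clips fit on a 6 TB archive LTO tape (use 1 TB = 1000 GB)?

26 min = 1560 s
Audio total: 144 + 504 = 648 kbps = 0.648 Mbps.
Total bitrate: 21.648 Mbps.
Per item: 21.648 Mbps × 1560 s = 33,771 Mb = 4,221 MB.
Capacity: 6 TB = 48,000,000 Mb; 1421.34 items → 1421 complete.

1421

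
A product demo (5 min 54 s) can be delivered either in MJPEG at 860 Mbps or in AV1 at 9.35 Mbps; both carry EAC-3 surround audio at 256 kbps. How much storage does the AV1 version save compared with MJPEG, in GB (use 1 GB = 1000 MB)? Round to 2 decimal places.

37.64 GB

5 min 54 s = 354 s
Audio: 256 kbps = 0.256 Mbps.
MJPEG: 860.256 Mbps × 354 s = 304530.6 Mb = 38.066 GB.
AV1: 9.606 Mbps × 354 s = 3400.5 Mb = 0.425 GB.
Saving: 38.066 − 0.425 = 37.641 GB.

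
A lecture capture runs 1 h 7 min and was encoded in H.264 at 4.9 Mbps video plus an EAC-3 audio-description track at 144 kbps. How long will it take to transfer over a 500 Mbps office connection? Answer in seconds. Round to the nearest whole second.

1 h 7 min = 67 min = 4020 s
Audio: 144 kbps = 0.144 Mbps.
Total bitrate: 5.044 Mbps.
File: 5.044 Mbps × 4020 s = 20276.9 Mb.
At 500 Mbps: 20276.9 / 500 = 40.6 s ≈ 40.6 seconds.

41 seconds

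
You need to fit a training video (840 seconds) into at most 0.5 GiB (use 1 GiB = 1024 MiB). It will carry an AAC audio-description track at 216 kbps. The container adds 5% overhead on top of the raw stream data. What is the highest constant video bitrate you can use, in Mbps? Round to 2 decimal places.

Budget: 0.5 GiB = 4295.0 Mb.
Stream payload after overhead: 4295.0 / 1.05 = 4090.4 Mb.
Total bitrate budget: 4090.4 Mb / 840 s = 4.870 Mbps.
Audio: 216 kbps = 0.216 Mbps.
Video: 4.870 − 0.216 = 4.654 Mbps.

4.65 Mbps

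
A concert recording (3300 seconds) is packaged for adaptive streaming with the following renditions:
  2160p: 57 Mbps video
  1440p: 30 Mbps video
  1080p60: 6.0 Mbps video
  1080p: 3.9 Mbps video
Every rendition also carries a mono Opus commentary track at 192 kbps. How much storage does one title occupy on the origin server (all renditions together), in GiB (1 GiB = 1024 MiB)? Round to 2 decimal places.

37.52 GiB

Audio: 192 kbps = 0.192 Mbps.
Sum of rendition bitrates: (57+0.192) + (30+0.192) + (6.0+0.192) + (3.9+0.192) = 97.668 Mbps.
× 3300 s = 322,304 Mb = 40,288 MB = 37.52 GiB.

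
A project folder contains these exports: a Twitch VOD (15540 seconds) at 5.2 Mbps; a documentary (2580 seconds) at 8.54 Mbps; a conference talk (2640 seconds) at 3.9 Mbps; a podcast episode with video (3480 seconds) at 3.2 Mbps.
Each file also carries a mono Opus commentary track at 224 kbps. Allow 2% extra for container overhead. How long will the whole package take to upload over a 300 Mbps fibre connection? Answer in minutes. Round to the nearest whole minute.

7 minutes

Audio: 224 kbps = 0.224 Mbps.
Twitch VOD: 5.424 Mbps × 15540 s × 1.02 = 85974.7 Mb
documentary: 8.764 Mbps × 2580 s × 1.02 = 23063.3 Mb
conference talk: 4.124 Mbps × 2640 s × 1.02 = 11105.1 Mb
podcast episode with video: 3.424 Mbps × 3480 s × 1.02 = 12153.8 Mb
Total: 132297.0 Mb = 16537.1 MB.
At 300 Mbps: 132297.0 / 300 = 441 s ≈ 7.35 minutes.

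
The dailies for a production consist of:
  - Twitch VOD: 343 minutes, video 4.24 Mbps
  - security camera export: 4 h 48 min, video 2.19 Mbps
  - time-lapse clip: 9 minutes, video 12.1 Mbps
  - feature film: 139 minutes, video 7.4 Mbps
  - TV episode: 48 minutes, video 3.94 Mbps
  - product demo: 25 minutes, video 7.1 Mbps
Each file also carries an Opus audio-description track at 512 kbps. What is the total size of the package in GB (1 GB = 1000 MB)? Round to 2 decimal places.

30.19 GB

Audio: 512 kbps = 0.512 Mbps.
Twitch VOD: 4.752 Mbps × 20580 s = 97796.2 Mb
security camera export: 2.702 Mbps × 17280 s = 46690.6 Mb
time-lapse clip: 12.612 Mbps × 540 s = 6810.5 Mb
feature film: 7.912 Mbps × 8340 s = 65986.1 Mb
TV episode: 4.452 Mbps × 2880 s = 12821.8 Mb
product demo: 7.612 Mbps × 1500 s = 11418.0 Mb
Total: 241523.0 Mb = 30190.4 MB.
= 30.19 GB.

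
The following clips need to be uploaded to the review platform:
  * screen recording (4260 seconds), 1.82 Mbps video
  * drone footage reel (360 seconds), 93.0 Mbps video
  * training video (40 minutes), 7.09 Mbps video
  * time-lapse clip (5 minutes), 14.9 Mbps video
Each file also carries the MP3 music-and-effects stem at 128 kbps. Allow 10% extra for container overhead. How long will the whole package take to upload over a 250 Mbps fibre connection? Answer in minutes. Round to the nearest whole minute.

Audio: 128 kbps = 0.128 Mbps.
screen recording: 1.948 Mbps × 4260 s × 1.10 = 9128.3 Mb
drone footage reel: 93.128 Mbps × 360 s × 1.10 = 36878.7 Mb
training video: 7.218 Mbps × 2400 s × 1.10 = 19055.5 Mb
time-lapse clip: 15.028 Mbps × 300 s × 1.10 = 4959.2 Mb
Total: 70021.8 Mb = 8752.7 MB.
At 250 Mbps: 70021.8 / 250 = 280 s ≈ 4.67 minutes.

5 minutes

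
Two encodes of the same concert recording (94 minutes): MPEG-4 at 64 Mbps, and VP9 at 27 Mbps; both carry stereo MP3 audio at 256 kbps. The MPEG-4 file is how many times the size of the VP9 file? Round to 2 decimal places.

2.36

94 min = 5640 s
Audio: 256 kbps = 0.256 Mbps.
MPEG-4: 64.256 Mbps × 5640 s = 362403.8 Mb = 45.300 GB.
VP9: 27.256 Mbps × 5640 s = 153723.8 Mb = 19.215 GB.
Ratio: 45.300 / 19.215 = 2.357.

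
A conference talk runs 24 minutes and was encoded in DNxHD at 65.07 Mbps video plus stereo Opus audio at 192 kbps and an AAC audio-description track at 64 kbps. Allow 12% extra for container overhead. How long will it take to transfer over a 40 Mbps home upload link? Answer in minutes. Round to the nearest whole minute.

44 minutes

24 min = 1440 s
Audio total: 192 + 64 = 256 kbps = 0.256 Mbps.
Total bitrate: 65.326 Mbps.
File: 65.326 Mbps × 1440 s = 94069.4 Mb.
With 12% container overhead: ×1.12. → 105357.8 Mb.
At 40 Mbps: 105357.8 / 40 = 2633.9 s ≈ 43.9 minutes.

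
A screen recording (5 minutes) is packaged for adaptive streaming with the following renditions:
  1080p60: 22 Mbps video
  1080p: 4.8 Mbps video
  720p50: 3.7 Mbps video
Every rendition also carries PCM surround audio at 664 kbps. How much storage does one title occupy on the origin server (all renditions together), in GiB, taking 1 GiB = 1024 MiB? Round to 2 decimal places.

1.13 GiB

5 min = 300 s
Audio: 664 kbps = 0.664 Mbps.
Sum of rendition bitrates: (22+0.664) + (4.8+0.664) + (3.7+0.664) = 32.492 Mbps.
× 300 s = 9,748 Mb = 1,218 MB = 1.135 GiB.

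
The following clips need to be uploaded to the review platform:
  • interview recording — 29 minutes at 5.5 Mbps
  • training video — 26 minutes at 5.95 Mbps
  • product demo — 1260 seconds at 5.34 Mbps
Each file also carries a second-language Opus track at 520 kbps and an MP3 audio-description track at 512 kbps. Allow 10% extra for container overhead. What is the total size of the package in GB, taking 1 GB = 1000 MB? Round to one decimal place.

Audio total: 520 + 512 = 1032 kbps = 1.032 Mbps.
interview recording: 6.532 Mbps × 1740 s × 1.10 = 12502.2 Mb
training video: 6.982 Mbps × 1560 s × 1.10 = 11981.1 Mb
product demo: 6.372 Mbps × 1260 s × 1.10 = 8831.6 Mb
Total: 33315.0 Mb = 4164.4 MB.
= 4.164 GB.

4.2 GB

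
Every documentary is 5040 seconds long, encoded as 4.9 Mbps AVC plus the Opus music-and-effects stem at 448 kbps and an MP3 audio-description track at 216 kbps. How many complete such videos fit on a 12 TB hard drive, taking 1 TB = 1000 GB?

Audio total: 448 + 216 = 664 kbps = 0.664 Mbps.
Total bitrate: 5.564 Mbps.
Per item: 5.564 Mbps × 5040 s = 28,043 Mb = 3,505 MB.
Capacity: 12 TB = 96,000,000 Mb; 3423.37 items → 3423 complete.

3423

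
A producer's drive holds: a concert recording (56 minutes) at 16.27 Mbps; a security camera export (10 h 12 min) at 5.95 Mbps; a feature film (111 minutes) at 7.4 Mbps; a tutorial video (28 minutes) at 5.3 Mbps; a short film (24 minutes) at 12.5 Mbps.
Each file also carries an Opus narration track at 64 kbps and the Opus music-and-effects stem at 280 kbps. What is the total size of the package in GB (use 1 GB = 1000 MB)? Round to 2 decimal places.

Audio total: 64 + 280 = 344 kbps = 0.344 Mbps.
concert recording: 16.614 Mbps × 3360 s = 55823.0 Mb
security camera export: 6.294 Mbps × 36720 s = 231115.7 Mb
feature film: 7.744 Mbps × 6660 s = 51575.0 Mb
tutorial video: 5.644 Mbps × 1680 s = 9481.9 Mb
short film: 12.844 Mbps × 1440 s = 18495.4 Mb
Total: 366491.0 Mb = 45811.4 MB.
= 45.81 GB.

45.81 GB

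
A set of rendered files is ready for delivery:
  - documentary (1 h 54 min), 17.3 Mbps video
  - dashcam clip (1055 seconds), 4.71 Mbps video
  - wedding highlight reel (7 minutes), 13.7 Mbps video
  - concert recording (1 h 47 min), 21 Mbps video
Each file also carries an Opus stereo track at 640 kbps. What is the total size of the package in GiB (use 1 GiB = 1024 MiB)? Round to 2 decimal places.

31.82 GiB

Audio: 640 kbps = 0.640 Mbps.
documentary: 17.940 Mbps × 6840 s = 122709.6 Mb
dashcam clip: 5.350 Mbps × 1055 s = 5644.2 Mb
wedding highlight reel: 14.340 Mbps × 420 s = 6022.8 Mb
concert recording: 21.640 Mbps × 6420 s = 138928.8 Mb
Total: 273305.5 Mb = 34163.2 MB.
= 31.82 GiB.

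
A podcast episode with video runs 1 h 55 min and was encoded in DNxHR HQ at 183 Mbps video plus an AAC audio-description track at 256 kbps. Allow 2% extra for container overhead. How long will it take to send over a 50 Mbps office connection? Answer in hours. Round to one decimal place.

7.2 hours

1 h 55 min = 115 min = 6900 s
Audio: 256 kbps = 0.256 Mbps.
Total bitrate: 183.256 Mbps.
File: 183.256 Mbps × 6900 s = 1264466.4 Mb.
With 2% container overhead: ×1.02. → 1289755.7 Mb.
At 50 Mbps: 1289755.7 / 50 = 25795.1 s ≈ 7.17 hours.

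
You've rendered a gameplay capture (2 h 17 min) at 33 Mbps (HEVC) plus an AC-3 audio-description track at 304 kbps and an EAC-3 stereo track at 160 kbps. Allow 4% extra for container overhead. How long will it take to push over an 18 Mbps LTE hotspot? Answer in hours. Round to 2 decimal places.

4.41 hours

2 h 17 min = 137 min = 8220 s
Audio total: 304 + 160 = 464 kbps = 0.464 Mbps.
Total bitrate: 33.464 Mbps.
File: 33.464 Mbps × 8220 s = 275074.1 Mb.
With 4% container overhead: ×1.04. → 286077.0 Mb.
At 18 Mbps: 286077.0 / 18 = 15893.2 s ≈ 4.41 hours.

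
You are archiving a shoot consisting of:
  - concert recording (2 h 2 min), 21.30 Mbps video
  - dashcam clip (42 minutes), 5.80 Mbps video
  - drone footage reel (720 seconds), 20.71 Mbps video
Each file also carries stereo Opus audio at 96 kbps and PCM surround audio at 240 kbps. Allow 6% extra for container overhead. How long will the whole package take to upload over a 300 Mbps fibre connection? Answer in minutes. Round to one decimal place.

11.1 minutes

Audio total: 96 + 240 = 336 kbps = 0.336 Mbps.
concert recording: 21.636 Mbps × 7320 s × 1.06 = 167878.1 Mb
dashcam clip: 6.136 Mbps × 2520 s × 1.06 = 16390.5 Mb
drone footage reel: 21.046 Mbps × 720 s × 1.06 = 16062.3 Mb
Total: 200330.8 Mb = 25041.4 MB.
At 300 Mbps: 200330.8 / 300 = 668 s ≈ 11.1 minutes.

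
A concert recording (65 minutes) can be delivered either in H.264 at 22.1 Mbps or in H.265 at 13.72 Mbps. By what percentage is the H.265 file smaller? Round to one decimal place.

65 min = 3900 s
H.264: 22.100 Mbps × 3900 s = 86190.0 Mb = 10.034 GiB.
H.265: 13.720 Mbps × 3900 s = 53508.0 Mb = 6.229 GiB.
Reduction: (1 − 6.229/10.034) × 100 = 37.92%.

37.9%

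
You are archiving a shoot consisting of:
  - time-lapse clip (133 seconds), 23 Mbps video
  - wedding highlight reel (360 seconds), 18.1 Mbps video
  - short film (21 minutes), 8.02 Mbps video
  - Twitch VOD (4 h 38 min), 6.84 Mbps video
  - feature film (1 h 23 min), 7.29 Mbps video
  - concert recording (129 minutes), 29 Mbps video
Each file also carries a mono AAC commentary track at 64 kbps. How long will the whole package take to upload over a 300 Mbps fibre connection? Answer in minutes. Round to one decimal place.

22.0 minutes

Audio: 64 kbps = 0.064 Mbps.
time-lapse clip: 23.064 Mbps × 133 s = 3067.5 Mb
wedding highlight reel: 18.164 Mbps × 360 s = 6539.0 Mb
short film: 8.084 Mbps × 1260 s = 10185.8 Mb
Twitch VOD: 6.904 Mbps × 16680 s = 115158.7 Mb
feature film: 7.354 Mbps × 4980 s = 36622.9 Mb
concert recording: 29.064 Mbps × 7740 s = 224955.4 Mb
Total: 396529.4 Mb = 49566.2 MB.
At 300 Mbps: 396529.4 / 300 = 1322 s ≈ 22 minutes.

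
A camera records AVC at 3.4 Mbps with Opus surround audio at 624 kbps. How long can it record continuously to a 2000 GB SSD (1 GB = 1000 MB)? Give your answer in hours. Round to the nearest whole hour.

Audio: 624 kbps = 0.624 Mbps.
Total bitrate: 3.4 + 0.624 = 4.024 Mbps.
Capacity: 2000 GB = 16,000,000 Mb.
Recording time: 16,000,000 / 4.024 = 3,976,143 s ≈ 1,104 hours.

1104 hours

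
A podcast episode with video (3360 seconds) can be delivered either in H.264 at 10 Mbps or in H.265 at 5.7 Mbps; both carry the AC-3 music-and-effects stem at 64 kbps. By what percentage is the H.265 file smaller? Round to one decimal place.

Audio: 64 kbps = 0.064 Mbps.
H.264: 10.064 Mbps × 3360 s = 33815.0 Mb = 4.227 GB.
H.265: 5.764 Mbps × 3360 s = 19367.0 Mb = 2.421 GB.
Reduction: (1 − 2.421/4.227) × 100 = 42.73%.

42.7%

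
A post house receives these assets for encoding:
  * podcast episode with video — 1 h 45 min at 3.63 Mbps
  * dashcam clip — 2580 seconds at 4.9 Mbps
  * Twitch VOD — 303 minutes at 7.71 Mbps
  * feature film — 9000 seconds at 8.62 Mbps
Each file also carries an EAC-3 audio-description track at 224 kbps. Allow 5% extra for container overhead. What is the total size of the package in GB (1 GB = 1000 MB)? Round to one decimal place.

Audio: 224 kbps = 0.224 Mbps.
podcast episode with video: 3.854 Mbps × 6300 s × 1.05 = 25494.2 Mb
dashcam clip: 5.124 Mbps × 2580 s × 1.05 = 13880.9 Mb
Twitch VOD: 7.934 Mbps × 18180 s × 1.05 = 151452.1 Mb
feature film: 8.844 Mbps × 9000 s × 1.05 = 83575.8 Mb
Total: 274403.1 Mb = 34300.4 MB.
= 34.30 GB.

34.3 GB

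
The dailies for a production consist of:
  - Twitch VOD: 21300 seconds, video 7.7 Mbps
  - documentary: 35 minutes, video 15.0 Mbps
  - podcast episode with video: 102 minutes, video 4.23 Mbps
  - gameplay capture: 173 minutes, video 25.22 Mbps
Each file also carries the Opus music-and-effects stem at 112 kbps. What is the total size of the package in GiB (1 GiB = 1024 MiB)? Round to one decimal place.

56.8 GiB

Audio: 112 kbps = 0.112 Mbps.
Twitch VOD: 7.812 Mbps × 21300 s = 166395.6 Mb
documentary: 15.112 Mbps × 2100 s = 31735.2 Mb
podcast episode with video: 4.342 Mbps × 6120 s = 26573.0 Mb
gameplay capture: 25.332 Mbps × 10380 s = 262946.2 Mb
Total: 487650.0 Mb = 60956.2 MB.
= 56.77 GiB.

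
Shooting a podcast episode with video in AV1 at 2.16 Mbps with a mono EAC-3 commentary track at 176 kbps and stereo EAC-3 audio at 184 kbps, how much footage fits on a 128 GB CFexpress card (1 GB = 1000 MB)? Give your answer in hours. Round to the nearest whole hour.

113 hours

Audio total: 176 + 184 = 360 kbps = 0.360 Mbps.
Total bitrate: 2.16 + 0.360 = 2.520 Mbps.
Capacity: 128 GB = 1,024,000 Mb.
Recording time: 1,024,000 / 2.520 = 406,349 s ≈ 113 hours.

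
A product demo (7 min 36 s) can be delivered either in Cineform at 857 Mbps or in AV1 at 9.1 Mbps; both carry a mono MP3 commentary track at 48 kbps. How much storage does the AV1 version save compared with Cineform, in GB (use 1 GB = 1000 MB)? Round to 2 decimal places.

7 min 36 s = 456 s
Audio: 48 kbps = 0.048 Mbps.
Cineform: 857.048 Mbps × 456 s = 390813.9 Mb = 48.852 GB.
AV1: 9.148 Mbps × 456 s = 4171.5 Mb = 0.521 GB.
Saving: 48.852 − 0.521 = 48.330 GB.

48.33 GB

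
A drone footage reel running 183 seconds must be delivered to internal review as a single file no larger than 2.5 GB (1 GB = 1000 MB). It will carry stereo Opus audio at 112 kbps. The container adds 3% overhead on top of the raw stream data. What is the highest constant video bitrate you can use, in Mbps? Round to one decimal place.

Budget: 2.5 GB = 20000.0 Mb.
Stream payload after overhead: 20000.0 / 1.03 = 19417.5 Mb.
Total bitrate budget: 19417.5 Mb / 183 s = 106.106 Mbps.
Audio: 112 kbps = 0.112 Mbps.
Video: 106.106 − 0.112 = 105.994 Mbps.

106.0 Mbps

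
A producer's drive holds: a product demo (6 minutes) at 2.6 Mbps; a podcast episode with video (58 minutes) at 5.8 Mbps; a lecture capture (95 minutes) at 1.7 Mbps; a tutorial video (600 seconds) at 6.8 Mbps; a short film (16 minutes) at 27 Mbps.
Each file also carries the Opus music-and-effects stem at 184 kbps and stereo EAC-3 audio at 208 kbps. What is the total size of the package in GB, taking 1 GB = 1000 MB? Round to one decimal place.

8.1 GB

Audio total: 184 + 208 = 392 kbps = 0.392 Mbps.
product demo: 2.992 Mbps × 360 s = 1077.1 Mb
podcast episode with video: 6.192 Mbps × 3480 s = 21548.2 Mb
lecture capture: 2.092 Mbps × 5700 s = 11924.4 Mb
tutorial video: 7.192 Mbps × 600 s = 4315.2 Mb
short film: 27.392 Mbps × 960 s = 26296.3 Mb
Total: 65161.2 Mb = 8145.1 MB.
= 8.145 GB.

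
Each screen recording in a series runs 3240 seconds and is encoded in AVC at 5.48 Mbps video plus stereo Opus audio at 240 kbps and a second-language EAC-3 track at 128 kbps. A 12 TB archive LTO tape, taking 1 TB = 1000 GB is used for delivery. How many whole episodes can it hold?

Audio total: 240 + 128 = 368 kbps = 0.368 Mbps.
Total bitrate: 5.848 Mbps.
Per item: 5.848 Mbps × 3240 s = 18,948 Mb = 2,368 MB.
Capacity: 12 TB = 96,000,000 Mb; 5066.63 items → 5066 complete.

5066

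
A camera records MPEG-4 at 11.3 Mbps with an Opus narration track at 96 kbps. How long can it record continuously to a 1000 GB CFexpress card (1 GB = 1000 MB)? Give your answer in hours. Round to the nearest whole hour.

Audio: 96 kbps = 0.096 Mbps.
Total bitrate: 11.3 + 0.096 = 11.396 Mbps.
Capacity: 1000 GB = 8,000,000 Mb.
Recording time: 8,000,000 / 11.396 = 702,001 s ≈ 195 hours.

195 hours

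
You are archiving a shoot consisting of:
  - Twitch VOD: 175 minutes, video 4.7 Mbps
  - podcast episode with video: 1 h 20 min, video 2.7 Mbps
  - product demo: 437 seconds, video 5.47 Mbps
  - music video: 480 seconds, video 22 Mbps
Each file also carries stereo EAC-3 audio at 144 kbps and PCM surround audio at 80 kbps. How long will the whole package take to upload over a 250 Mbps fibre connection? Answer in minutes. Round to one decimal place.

5.3 minutes

Audio total: 144 + 80 = 224 kbps = 0.224 Mbps.
Twitch VOD: 4.924 Mbps × 10500 s = 51702.0 Mb
podcast episode with video: 2.924 Mbps × 4800 s = 14035.2 Mb
product demo: 5.694 Mbps × 437 s = 2488.3 Mb
music video: 22.224 Mbps × 480 s = 10667.5 Mb
Total: 78893.0 Mb = 9861.6 MB.
At 250 Mbps: 78893.0 / 250 = 316 s ≈ 5.26 minutes.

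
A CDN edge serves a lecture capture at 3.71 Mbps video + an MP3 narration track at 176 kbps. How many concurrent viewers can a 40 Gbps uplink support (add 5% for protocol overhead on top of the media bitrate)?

9803

Audio: 176 kbps = 0.176 Mbps.
Per-viewer media rate: 3.886 Mbps.
On the wire with 5% overhead: 4.080 Mbps.
40 Gbps = 40,000 Mbps; 40,000 / 4.080 = 9803.20 → 9803 viewers.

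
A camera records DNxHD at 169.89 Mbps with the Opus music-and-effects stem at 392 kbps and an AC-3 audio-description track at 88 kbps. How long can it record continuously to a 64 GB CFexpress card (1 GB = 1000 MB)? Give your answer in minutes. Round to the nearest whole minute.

50 minutes

Audio total: 392 + 88 = 480 kbps = 0.480 Mbps.
Total bitrate: 169.89 + 0.480 = 170.370 Mbps.
Capacity: 64 GB = 512,000 Mb.
Recording time: 512,000 / 170.370 = 3,005 s ≈ 50.1 minutes.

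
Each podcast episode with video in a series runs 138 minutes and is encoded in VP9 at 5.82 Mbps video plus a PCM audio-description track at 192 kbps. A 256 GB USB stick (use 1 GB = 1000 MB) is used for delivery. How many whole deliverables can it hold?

41

138 min = 8280 s
Audio: 192 kbps = 0.192 Mbps.
Total bitrate: 6.012 Mbps.
Per item: 6.012 Mbps × 8280 s = 49,779 Mb = 6,222 MB.
Capacity: 256 GB = 2,048,000 Mb; 41.14 items → 41 complete.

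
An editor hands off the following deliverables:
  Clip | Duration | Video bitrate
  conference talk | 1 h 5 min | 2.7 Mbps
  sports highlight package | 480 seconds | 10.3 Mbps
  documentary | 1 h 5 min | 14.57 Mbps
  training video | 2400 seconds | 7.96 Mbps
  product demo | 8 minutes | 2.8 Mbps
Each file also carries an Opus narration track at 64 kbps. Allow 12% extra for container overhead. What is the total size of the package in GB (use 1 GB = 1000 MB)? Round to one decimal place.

13.1 GB

Audio: 64 kbps = 0.064 Mbps.
conference talk: 2.764 Mbps × 3900 s × 1.12 = 12073.2 Mb
sports highlight package: 10.364 Mbps × 480 s × 1.12 = 5571.7 Mb
documentary: 14.634 Mbps × 3900 s × 1.12 = 63921.3 Mb
training video: 8.024 Mbps × 2400 s × 1.12 = 21568.5 Mb
product demo: 2.864 Mbps × 480 s × 1.12 = 1539.7 Mb
Total: 104674.3 Mb = 13084.3 MB.
= 13.08 GB.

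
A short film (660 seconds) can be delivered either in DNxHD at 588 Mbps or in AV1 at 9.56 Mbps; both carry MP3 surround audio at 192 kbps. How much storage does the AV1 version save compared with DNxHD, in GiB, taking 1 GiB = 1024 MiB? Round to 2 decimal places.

44.44 GiB

Audio: 192 kbps = 0.192 Mbps.
DNxHD: 588.192 Mbps × 660 s = 388206.7 Mb = 45.193 GiB.
AV1: 9.752 Mbps × 660 s = 6436.3 Mb = 0.749 GiB.
Saving: 45.193 − 0.749 = 44.444 GiB.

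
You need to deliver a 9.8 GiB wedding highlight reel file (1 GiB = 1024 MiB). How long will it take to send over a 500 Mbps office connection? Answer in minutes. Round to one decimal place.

2.8 minutes

File: 9.8 GiB = 84181.4 Mb.
At 500 Mbps: 84181.4 / 500 = 168.4 s ≈ 2.81 minutes.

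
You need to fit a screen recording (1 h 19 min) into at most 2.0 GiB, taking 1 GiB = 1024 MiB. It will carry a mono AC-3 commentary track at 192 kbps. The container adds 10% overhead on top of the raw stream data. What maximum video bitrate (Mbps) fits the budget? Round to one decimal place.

3.1 Mbps

Budget: 2.0 GiB = 17179.9 Mb.
Stream payload after overhead: 17179.9 / 1.10 = 15618.1 Mb.
1 h 19 min = 79 min = 4740 s
Total bitrate budget: 15618.1 Mb / 4740 s = 3.295 Mbps.
Audio: 192 kbps = 0.192 Mbps.
Video: 3.295 − 0.192 = 3.103 Mbps.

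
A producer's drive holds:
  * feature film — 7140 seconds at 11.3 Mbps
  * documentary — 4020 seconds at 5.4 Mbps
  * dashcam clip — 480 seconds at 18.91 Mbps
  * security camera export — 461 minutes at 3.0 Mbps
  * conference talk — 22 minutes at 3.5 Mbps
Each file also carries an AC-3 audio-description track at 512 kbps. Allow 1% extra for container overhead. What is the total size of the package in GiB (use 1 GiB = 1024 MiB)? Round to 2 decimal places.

Audio: 512 kbps = 0.512 Mbps.
feature film: 11.812 Mbps × 7140 s × 1.01 = 85181.1 Mb
documentary: 5.912 Mbps × 4020 s × 1.01 = 24003.9 Mb
dashcam clip: 19.422 Mbps × 480 s × 1.01 = 9415.8 Mb
security camera export: 3.512 Mbps × 27660 s × 1.01 = 98113.3 Mb
conference talk: 4.012 Mbps × 1320 s × 1.01 = 5348.8 Mb
Total: 222062.9 Mb = 27757.9 MB.
= 25.85 GiB.

25.85 GiB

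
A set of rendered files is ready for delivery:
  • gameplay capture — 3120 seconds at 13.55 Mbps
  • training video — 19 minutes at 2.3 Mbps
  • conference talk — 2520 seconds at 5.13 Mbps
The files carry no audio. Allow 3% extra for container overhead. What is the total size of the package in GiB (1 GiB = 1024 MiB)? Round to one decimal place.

6.9 GiB

gameplay capture: 13.550 Mbps × 3120 s × 1.03 = 43544.3 Mb
training video: 2.300 Mbps × 1140 s × 1.03 = 2700.7 Mb
conference talk: 5.130 Mbps × 2520 s × 1.03 = 13315.4 Mb
Total: 59560.4 Mb = 7445.0 MB.
= 6.934 GiB.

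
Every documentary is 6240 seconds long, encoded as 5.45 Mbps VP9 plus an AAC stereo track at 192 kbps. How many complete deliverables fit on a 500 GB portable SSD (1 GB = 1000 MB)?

113

Audio: 192 kbps = 0.192 Mbps.
Total bitrate: 5.642 Mbps.
Per item: 5.642 Mbps × 6240 s = 35,206 Mb = 4,401 MB.
Capacity: 500 GB = 4,000,000 Mb; 113.62 items → 113 complete.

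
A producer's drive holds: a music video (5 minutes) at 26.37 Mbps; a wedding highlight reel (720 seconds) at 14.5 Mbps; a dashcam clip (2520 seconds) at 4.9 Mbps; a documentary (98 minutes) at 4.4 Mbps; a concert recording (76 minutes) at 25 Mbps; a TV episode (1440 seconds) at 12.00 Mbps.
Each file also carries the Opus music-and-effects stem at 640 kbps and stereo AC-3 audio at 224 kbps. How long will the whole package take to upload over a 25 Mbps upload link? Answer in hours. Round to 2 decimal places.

Audio total: 640 + 224 = 864 kbps = 0.864 Mbps.
music video: 27.234 Mbps × 300 s = 8170.2 Mb
wedding highlight reel: 15.364 Mbps × 720 s = 11062.1 Mb
dashcam clip: 5.764 Mbps × 2520 s = 14525.3 Mb
documentary: 5.264 Mbps × 5880 s = 30952.3 Mb
concert recording: 25.864 Mbps × 4560 s = 117939.8 Mb
TV episode: 12.864 Mbps × 1440 s = 18524.2 Mb
Total: 201173.9 Mb = 25146.7 MB.
At 25 Mbps: 201173.9 / 25 = 8047 s ≈ 2.24 hours.

2.24 hours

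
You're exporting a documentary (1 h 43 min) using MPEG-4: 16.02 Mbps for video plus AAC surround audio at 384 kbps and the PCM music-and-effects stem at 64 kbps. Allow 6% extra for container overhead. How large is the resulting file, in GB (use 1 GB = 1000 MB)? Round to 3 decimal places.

1 h 43 min = 103 min = 6180 s
Audio total: 384 + 64 = 448 kbps = 0.448 Mbps.
Total bitrate: 16.02 + 0.448 = 16.468 Mbps.
Stream data: 16.468 Mbps × 6180 s = 101772.2 Mb.
With 6% container overhead: ×1.06.
107,879 Mb ÷ 8 = 13,485 MB → 13.48 GB.

13.485 GB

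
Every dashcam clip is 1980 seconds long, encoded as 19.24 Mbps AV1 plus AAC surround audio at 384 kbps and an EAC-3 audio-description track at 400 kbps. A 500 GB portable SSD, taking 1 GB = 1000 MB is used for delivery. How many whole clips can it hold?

Audio total: 384 + 400 = 784 kbps = 0.784 Mbps.
Total bitrate: 20.024 Mbps.
Per item: 20.024 Mbps × 1980 s = 39,648 Mb = 4,956 MB.
Capacity: 500 GB = 4,000,000 Mb; 100.89 items → 100 complete.

100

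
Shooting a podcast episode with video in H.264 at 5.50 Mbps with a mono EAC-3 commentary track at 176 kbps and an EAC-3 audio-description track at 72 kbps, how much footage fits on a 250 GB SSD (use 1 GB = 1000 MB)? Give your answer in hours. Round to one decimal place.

96.7 hours

Audio total: 176 + 72 = 248 kbps = 0.248 Mbps.
Total bitrate: 5.50 + 0.248 = 5.748 Mbps.
Capacity: 250 GB = 2,000,000 Mb.
Recording time: 2,000,000 / 5.748 = 347,947 s ≈ 96.7 hours.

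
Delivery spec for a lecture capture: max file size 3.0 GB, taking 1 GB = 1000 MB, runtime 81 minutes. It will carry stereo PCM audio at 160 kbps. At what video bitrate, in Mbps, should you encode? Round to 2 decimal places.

4.78 Mbps

Budget: 3.0 GB = 24000.0 Mb.
81 min = 4860 s
Total bitrate budget: 24000.0 Mb / 4860 s = 4.938 Mbps.
Audio: 160 kbps = 0.160 Mbps.
Video: 4.938 − 0.160 = 4.778 Mbps.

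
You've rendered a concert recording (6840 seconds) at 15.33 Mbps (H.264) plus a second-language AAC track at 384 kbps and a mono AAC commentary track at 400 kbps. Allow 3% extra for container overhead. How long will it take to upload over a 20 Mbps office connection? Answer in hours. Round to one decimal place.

Audio total: 384 + 400 = 784 kbps = 0.784 Mbps.
Total bitrate: 16.114 Mbps.
File: 16.114 Mbps × 6840 s = 110219.8 Mb.
With 3% container overhead: ×1.03. → 113526.4 Mb.
At 20 Mbps: 113526.4 / 20 = 5676.3 s ≈ 1.58 hours.

1.6 hours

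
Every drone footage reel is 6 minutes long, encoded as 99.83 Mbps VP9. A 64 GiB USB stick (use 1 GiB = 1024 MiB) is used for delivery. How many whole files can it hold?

15

6 min = 360 s
Per item: 99.830 Mbps × 360 s = 35,939 Mb = 4,492 MB.
Capacity: 64 GiB = 549,756 Mb; 15.30 items → 15 complete.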